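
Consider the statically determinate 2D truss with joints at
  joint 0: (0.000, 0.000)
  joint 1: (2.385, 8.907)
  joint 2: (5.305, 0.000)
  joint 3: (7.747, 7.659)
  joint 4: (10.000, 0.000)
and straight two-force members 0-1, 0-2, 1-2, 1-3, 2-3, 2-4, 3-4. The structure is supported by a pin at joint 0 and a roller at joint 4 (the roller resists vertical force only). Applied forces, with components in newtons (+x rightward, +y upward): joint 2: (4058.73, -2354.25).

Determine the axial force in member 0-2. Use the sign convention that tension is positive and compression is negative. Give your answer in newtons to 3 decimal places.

4354.698

N=5 nodes, M=7 members, R=3 reactions → 2N=10, M+R=10
member 0 (0-1): L=9.2208, (cx,cy)=(0.2587,0.9660)
member 1 (0-2): L=5.3050, (cx,cy)=(1.0000,0.0000)
member 2 (1-2): L=9.3734, (cx,cy)=(0.3115,-0.9502)
member 3 (1-3): L=5.5053, (cx,cy)=(0.9740,-0.2267)
member 4 (2-3): L=8.0389, (cx,cy)=(0.3038,0.9527)
member 5 (2-4): L=4.6950, (cx,cy)=(1.0000,0.0000)
member 6 (3-4): L=7.9835, (cx,cy)=(0.2822,-0.9594)
solve A·x = −loads:
  F[0-1] = -1144.2597 N (compression)
  F[0-2] = +4354.6982 N (tension)
  F[1-2] = +1337.7703 N (tension)
  F[1-3] = -731.7591 N (compression)
  F[2-3] = +1136.7660 N (tension)
  F[2-4] = +367.3898 N (tension)
  F[3-4] = -1301.8450 N (compression)
  Rx@0 = -4058.7300 N
  Ry@0 = +1105.3204 N
  Ry@4 = +1248.9296 N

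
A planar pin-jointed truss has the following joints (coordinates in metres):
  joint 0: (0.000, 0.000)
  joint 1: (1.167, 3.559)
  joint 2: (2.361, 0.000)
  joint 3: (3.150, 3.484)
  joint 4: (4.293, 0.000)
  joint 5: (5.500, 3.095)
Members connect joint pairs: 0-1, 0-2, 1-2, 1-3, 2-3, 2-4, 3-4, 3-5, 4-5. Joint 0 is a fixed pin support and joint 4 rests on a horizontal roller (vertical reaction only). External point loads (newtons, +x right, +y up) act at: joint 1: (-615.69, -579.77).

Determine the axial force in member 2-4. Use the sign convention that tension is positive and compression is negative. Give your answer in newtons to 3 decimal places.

N=6 nodes, M=9 members, R=3 reactions → 2N=12, M+R=12
member 0 (0-1): L=3.7454, (cx,cy)=(0.3116,0.9502)
member 1 (0-2): L=2.3610, (cx,cy)=(1.0000,0.0000)
member 2 (1-2): L=3.7539, (cx,cy)=(0.3181,-0.9481)
member 3 (1-3): L=1.9844, (cx,cy)=(0.9993,-0.0378)
member 4 (2-3): L=3.5722, (cx,cy)=(0.2209,0.9753)
member 5 (2-4): L=1.9320, (cx,cy)=(1.0000,0.0000)
member 6 (3-4): L=3.6667, (cx,cy)=(0.3117,-0.9502)
member 7 (3-5): L=2.3820, (cx,cy)=(0.9866,-0.1633)
member 8 (4-5): L=3.3220, (cx,cy)=(0.3633,0.9317)
solve A·x = −loads:
  F[0-1] = -981.4442 N (compression)
  F[0-2] = -309.8933 N (compression)
  F[1-2] = +364.4054 N (tension)
  F[1-3] = +194.1273 N (tension)
  F[2-3] = -354.2298 N (compression)
  F[2-4] = -115.7495 N (compression)
  F[3-4] = +371.3203 N (tension)
  F[3-5] = -0.0000 N (tension)
  F[4-5] = +0.0000 N (tension)
  Rx@0 = +615.6900 N
  Ry@0 = +932.5883 N
  Ry@4 = -352.8183 N

-115.750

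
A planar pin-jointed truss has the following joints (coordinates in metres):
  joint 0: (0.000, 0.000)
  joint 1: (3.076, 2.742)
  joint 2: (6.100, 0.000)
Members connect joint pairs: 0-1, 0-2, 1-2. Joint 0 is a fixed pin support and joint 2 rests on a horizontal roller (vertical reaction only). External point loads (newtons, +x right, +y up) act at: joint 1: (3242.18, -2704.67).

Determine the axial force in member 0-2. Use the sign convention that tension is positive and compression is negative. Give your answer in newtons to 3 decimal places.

3111.400

N=3 nodes, M=3 members, R=3 reactions → 2N=6, M+R=6
member 0 (0-1): L=4.1207, (cx,cy)=(0.7465,0.6654)
member 1 (0-2): L=6.1000, (cx,cy)=(1.0000,0.0000)
member 2 (1-2): L=4.0821, (cx,cy)=(0.7408,-0.6717)
solve A·x = −loads:
  F[0-1] = +175.1976 N (tension)
  F[0-2] = +3111.4000 N (tension)
  F[1-2] = -4200.0308 N (compression)
  Rx@0 = -3242.1800 N
  Ry@0 = -116.5796 N
  Ry@2 = +2821.2496 N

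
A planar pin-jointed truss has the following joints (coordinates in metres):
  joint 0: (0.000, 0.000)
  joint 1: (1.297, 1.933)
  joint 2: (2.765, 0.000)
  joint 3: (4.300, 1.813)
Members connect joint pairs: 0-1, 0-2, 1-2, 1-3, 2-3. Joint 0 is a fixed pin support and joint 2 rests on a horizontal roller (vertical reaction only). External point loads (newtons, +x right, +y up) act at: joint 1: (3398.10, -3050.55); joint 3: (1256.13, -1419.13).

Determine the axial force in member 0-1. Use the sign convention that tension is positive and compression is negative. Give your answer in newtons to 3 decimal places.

N=4 nodes, M=5 members, R=3 reactions → 2N=8, M+R=8
member 0 (0-1): L=2.3278, (cx,cy)=(0.5572,0.8304)
member 1 (0-2): L=2.7650, (cx,cy)=(1.0000,0.0000)
member 2 (1-2): L=2.4272, (cx,cy)=(0.6048,-0.7964)
member 3 (1-3): L=3.0054, (cx,cy)=(0.9992,-0.0399)
member 4 (2-3): L=2.3755, (cx,cy)=(0.6462,0.7632)
solve A·x = −loads:
  F[0-1] = +2851.0162 N (tension)
  F[0-2] = +3065.7119 N (tension)
  F[1-2] = -6922.6199 N (compression)
  F[1-3] = +2379.1241 N (tension)
  F[2-3] = -1734.9911 N (compression)
  Rx@0 = -4654.2300 N
  Ry@0 = -2367.4677 N
  Ry@2 = +6837.1477 N

2851.016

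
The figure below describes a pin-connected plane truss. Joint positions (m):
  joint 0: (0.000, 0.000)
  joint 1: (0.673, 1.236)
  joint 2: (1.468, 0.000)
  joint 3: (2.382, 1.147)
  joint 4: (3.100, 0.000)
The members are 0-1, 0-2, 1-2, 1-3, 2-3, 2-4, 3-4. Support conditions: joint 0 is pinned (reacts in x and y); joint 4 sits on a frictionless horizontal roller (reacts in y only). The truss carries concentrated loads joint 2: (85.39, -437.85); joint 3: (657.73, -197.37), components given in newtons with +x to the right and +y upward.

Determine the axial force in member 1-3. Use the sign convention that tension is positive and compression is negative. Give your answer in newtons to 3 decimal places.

N=5 nodes, M=7 members, R=3 reactions → 2N=10, M+R=10
member 0 (0-1): L=1.4073, (cx,cy)=(0.4782,0.8782)
member 1 (0-2): L=1.4680, (cx,cy)=(1.0000,0.0000)
member 2 (1-2): L=1.4696, (cx,cy)=(0.5410,-0.8410)
member 3 (1-3): L=1.7113, (cx,cy)=(0.9986,-0.0520)
member 4 (2-3): L=1.4666, (cx,cy)=(0.6232,0.7821)
member 5 (2-4): L=1.6320, (cx,cy)=(1.0000,0.0000)
member 6 (3-4): L=1.3532, (cx,cy)=(0.5306,-0.8476)
solve A·x = −loads:
  F[0-1] = -37.4156 N (compression)
  F[0-2] = +761.0123 N (tension)
  F[1-2] = +41.5710 N (tension)
  F[1-3] = -40.4354 N (compression)
  F[2-3] = +515.1580 N (tension)
  F[2-4] = +377.0657 N (tension)
  F[3-4] = -710.6447 N (compression)
  Rx@0 = -743.1200 N
  Ry@0 = +32.8602 N
  Ry@4 = +602.3598 N

-40.435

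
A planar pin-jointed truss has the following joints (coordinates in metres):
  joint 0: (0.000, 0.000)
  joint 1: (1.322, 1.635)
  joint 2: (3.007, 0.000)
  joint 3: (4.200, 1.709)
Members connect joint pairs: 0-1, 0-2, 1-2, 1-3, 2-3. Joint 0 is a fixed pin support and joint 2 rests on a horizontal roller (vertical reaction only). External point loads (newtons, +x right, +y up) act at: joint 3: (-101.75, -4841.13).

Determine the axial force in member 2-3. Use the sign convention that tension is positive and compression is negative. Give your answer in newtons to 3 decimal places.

-6008.655

N=4 nodes, M=5 members, R=3 reactions → 2N=8, M+R=8
member 0 (0-1): L=2.1026, (cx,cy)=(0.6287,0.7776)
member 1 (0-2): L=3.0070, (cx,cy)=(1.0000,0.0000)
member 2 (1-2): L=2.3479, (cx,cy)=(0.7177,-0.6964)
member 3 (1-3): L=2.8790, (cx,cy)=(0.9997,0.0257)
member 4 (2-3): L=2.0842, (cx,cy)=(0.5724,0.8200)
solve A·x = −loads:
  F[0-1] = +2395.6035 N (tension)
  F[0-2] = -1607.9776 N (compression)
  F[1-2] = -2551.8136 N (compression)
  F[1-3] = +3338.7025 N (tension)
  F[2-3] = -6008.6550 N (compression)
  Rx@0 = +101.7500 N
  Ry@0 = -1862.8458 N
  Ry@2 = +6703.9758 N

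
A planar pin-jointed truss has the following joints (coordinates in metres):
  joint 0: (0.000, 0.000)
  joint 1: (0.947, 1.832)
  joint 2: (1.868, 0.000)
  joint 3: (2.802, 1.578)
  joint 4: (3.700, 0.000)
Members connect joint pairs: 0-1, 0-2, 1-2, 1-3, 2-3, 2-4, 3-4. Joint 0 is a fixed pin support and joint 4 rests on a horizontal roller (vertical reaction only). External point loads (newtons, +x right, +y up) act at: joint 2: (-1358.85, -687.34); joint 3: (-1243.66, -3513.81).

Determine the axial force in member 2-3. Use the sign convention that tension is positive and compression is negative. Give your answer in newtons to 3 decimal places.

N=5 nodes, M=7 members, R=3 reactions → 2N=10, M+R=10
member 0 (0-1): L=2.0623, (cx,cy)=(0.4592,0.8883)
member 1 (0-2): L=1.8680, (cx,cy)=(1.0000,0.0000)
member 2 (1-2): L=2.0505, (cx,cy)=(0.4492,-0.8934)
member 3 (1-3): L=1.8723, (cx,cy)=(0.9908,-0.1357)
member 4 (2-3): L=1.8337, (cx,cy)=(0.5094,0.8606)
member 5 (2-4): L=1.8320, (cx,cy)=(1.0000,0.0000)
member 6 (3-4): L=1.8156, (cx,cy)=(0.4946,-0.8691)
solve A·x = −loads:
  F[0-1] = -1940.1963 N (compression)
  F[0-2] = -1711.5745 N (compression)
  F[1-2] = +2218.3323 N (tension)
  F[1-3] = -1904.9396 N (compression)
  F[2-3] = -1504.4070 N (compression)
  F[2-4] = +1409.9445 N (tension)
  F[3-4] = -2850.6994 N (compression)
  Rx@0 = +2602.5100 N
  Ry@0 = +1723.5416 N
  Ry@4 = +2477.6084 N

-1504.407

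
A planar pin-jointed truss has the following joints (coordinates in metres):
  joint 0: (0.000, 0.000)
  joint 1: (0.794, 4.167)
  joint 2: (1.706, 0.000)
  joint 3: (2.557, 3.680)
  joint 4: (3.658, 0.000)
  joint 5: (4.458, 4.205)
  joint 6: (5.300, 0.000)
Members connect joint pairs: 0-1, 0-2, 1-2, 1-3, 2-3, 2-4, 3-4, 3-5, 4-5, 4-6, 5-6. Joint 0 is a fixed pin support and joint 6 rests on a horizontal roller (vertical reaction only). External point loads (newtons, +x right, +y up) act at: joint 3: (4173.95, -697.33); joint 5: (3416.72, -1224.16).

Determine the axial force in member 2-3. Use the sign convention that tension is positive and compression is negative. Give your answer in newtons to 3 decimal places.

N=7 nodes, M=11 members, R=3 reactions → 2N=14, M+R=14
member 0 (0-1): L=4.2420, (cx,cy)=(0.1872,0.9823)
member 1 (0-2): L=1.7060, (cx,cy)=(1.0000,0.0000)
member 2 (1-2): L=4.2656, (cx,cy)=(0.2138,-0.9769)
member 3 (1-3): L=1.8290, (cx,cy)=(0.9639,-0.2663)
member 4 (2-3): L=3.7771, (cx,cy)=(0.2253,0.9743)
member 5 (2-4): L=1.9520, (cx,cy)=(1.0000,0.0000)
member 6 (3-4): L=3.8412, (cx,cy)=(0.2866,-0.9580)
member 7 (3-5): L=1.9722, (cx,cy)=(0.9639,0.2662)
member 8 (4-5): L=4.2804, (cx,cy)=(0.1869,0.9824)
member 9 (4-6): L=1.6420, (cx,cy)=(1.0000,0.0000)
member 10 (5-6): L=4.2885, (cx,cy)=(0.1963,-0.9805)
solve A·x = −loads:
  F[0-1] = +5144.4935 N (tension)
  F[0-2] = +6627.7386 N (tension)
  F[1-2] = -5795.8831 N (compression)
  F[1-3] = +2284.5727 N (tension)
  F[2-3] = +5811.2823 N (tension)
  F[2-4] = +4079.2623 N (tension)
  F[3-4] = -5721.0518 N (compression)
  F[3-5] = +1013.8744 N (tension)
  F[4-5] = +5579.3127 N (tension)
  F[4-6] = +1396.6709 N (tension)
  F[5-6] = -7113.5196 N (compression)
  Rx@0 = -7590.6700 N
  Ry@0 = -5053.5707 N
  Ry@6 = +6975.0607 N

5811.282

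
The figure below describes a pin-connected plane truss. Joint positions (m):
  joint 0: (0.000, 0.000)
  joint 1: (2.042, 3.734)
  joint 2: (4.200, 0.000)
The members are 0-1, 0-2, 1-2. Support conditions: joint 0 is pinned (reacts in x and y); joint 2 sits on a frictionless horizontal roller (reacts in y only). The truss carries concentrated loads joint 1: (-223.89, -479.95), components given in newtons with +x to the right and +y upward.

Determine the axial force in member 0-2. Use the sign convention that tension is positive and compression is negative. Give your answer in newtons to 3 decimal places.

N=3 nodes, M=3 members, R=3 reactions → 2N=6, M+R=6
member 0 (0-1): L=4.2559, (cx,cy)=(0.4798,0.8774)
member 1 (0-2): L=4.2000, (cx,cy)=(1.0000,0.0000)
member 2 (1-2): L=4.3127, (cx,cy)=(0.5004,-0.8658)
solve A·x = −loads:
  F[0-1] = -507.9380 N (compression)
  F[0-2] = +19.8221 N (tension)
  F[1-2] = -39.6142 N (compression)
  Rx@0 = +223.8900 N
  Ry@0 = +445.6518 N
  Ry@2 = +34.2982 N

19.822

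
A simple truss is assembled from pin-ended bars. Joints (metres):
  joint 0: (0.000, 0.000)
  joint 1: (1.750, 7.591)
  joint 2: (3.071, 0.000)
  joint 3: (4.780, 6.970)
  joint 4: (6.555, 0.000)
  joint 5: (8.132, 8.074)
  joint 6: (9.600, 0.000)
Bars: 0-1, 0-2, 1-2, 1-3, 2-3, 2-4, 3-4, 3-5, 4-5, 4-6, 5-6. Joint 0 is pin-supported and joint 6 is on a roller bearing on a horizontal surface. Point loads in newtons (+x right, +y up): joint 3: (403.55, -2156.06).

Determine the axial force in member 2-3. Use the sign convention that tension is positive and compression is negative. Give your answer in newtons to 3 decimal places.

-882.810

N=7 nodes, M=11 members, R=3 reactions → 2N=14, M+R=14
member 0 (0-1): L=7.7901, (cx,cy)=(0.2246,0.9744)
member 1 (0-2): L=3.0710, (cx,cy)=(1.0000,0.0000)
member 2 (1-2): L=7.7051, (cx,cy)=(0.1714,-0.9852)
member 3 (1-3): L=3.0930, (cx,cy)=(0.9796,-0.2008)
member 4 (2-3): L=7.1765, (cx,cy)=(0.2381,0.9712)
member 5 (2-4): L=3.4840, (cx,cy)=(1.0000,0.0000)
member 6 (3-4): L=7.1925, (cx,cy)=(0.2468,-0.9691)
member 7 (3-5): L=3.5291, (cx,cy)=(0.9498,0.3128)
member 8 (4-5): L=8.2266, (cx,cy)=(0.1917,0.9815)
member 9 (4-6): L=3.0450, (cx,cy)=(1.0000,0.0000)
member 10 (5-6): L=8.2064, (cx,cy)=(0.1789,-0.9839)
solve A·x = −loads:
  F[0-1] = -810.2366 N (compression)
  F[0-2] = +585.5647 N (tension)
  F[1-2] = +870.2980 N (tension)
  F[1-3] = -338.1080 N (compression)
  F[2-3] = -882.8096 N (compression)
  F[2-4] = +945.0051 N (tension)
  F[3-4] = -1597.3480 N (compression)
  F[3-5] = -579.9070 N (compression)
  F[4-5] = +1577.1920 N (tension)
  F[4-6] = +248.4604 N (tension)
  F[5-6] = -1388.9360 N (compression)
  Rx@0 = -403.5500 N
  Ry@0 = +789.5277 N
  Ry@6 = +1366.5323 N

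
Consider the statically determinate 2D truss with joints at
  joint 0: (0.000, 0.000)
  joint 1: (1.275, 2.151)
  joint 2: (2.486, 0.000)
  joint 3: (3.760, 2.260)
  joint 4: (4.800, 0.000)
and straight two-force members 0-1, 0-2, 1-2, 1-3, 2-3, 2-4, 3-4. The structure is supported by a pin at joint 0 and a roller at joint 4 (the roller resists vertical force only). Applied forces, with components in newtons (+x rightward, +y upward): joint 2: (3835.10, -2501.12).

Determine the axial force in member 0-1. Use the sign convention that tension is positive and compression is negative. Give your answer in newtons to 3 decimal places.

N=5 nodes, M=7 members, R=3 reactions → 2N=10, M+R=10
member 0 (0-1): L=2.5005, (cx,cy)=(0.5099,0.8602)
member 1 (0-2): L=2.4860, (cx,cy)=(1.0000,0.0000)
member 2 (1-2): L=2.4685, (cx,cy)=(0.4906,-0.8714)
member 3 (1-3): L=2.4874, (cx,cy)=(0.9990,0.0438)
member 4 (2-3): L=2.5944, (cx,cy)=(0.4911,0.8711)
member 5 (2-4): L=2.3140, (cx,cy)=(1.0000,0.0000)
member 6 (3-4): L=2.4878, (cx,cy)=(0.4180,-0.9084)
solve A·x = −loads:
  F[0-1] = -1401.6530 N (compression)
  F[0-2] = +4549.8043 N (tension)
  F[1-2] = +1315.2486 N (tension)
  F[1-3] = -1361.2574 N (compression)
  F[2-3] = +1555.4918 N (tension)
  F[2-4] = +596.1003 N (tension)
  F[3-4] = -1425.9465 N (compression)
  Rx@0 = -3835.1000 N
  Ry@0 = +1205.7483 N
  Ry@4 = +1295.3717 N

-1401.653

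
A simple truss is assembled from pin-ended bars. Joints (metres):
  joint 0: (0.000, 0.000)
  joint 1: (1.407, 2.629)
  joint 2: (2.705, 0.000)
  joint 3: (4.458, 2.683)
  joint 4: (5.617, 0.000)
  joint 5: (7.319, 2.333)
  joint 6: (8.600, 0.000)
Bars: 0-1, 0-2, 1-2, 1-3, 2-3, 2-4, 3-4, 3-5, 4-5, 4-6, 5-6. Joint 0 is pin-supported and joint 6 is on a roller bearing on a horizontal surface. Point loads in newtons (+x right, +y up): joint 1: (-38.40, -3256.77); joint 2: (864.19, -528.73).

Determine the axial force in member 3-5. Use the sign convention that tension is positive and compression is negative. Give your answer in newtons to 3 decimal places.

N=7 nodes, M=11 members, R=3 reactions → 2N=14, M+R=14
member 0 (0-1): L=2.9818, (cx,cy)=(0.4719,0.8817)
member 1 (0-2): L=2.7050, (cx,cy)=(1.0000,0.0000)
member 2 (1-2): L=2.9320, (cx,cy)=(0.4427,-0.8967)
member 3 (1-3): L=3.0515, (cx,cy)=(0.9998,0.0177)
member 4 (2-3): L=3.2049, (cx,cy)=(0.5470,0.8372)
member 5 (2-4): L=2.9120, (cx,cy)=(1.0000,0.0000)
member 6 (3-4): L=2.9226, (cx,cy)=(0.3966,-0.9180)
member 7 (3-5): L=2.8823, (cx,cy)=(0.9926,-0.1214)
member 8 (4-5): L=2.8879, (cx,cy)=(0.5894,0.8079)
member 9 (4-6): L=2.9830, (cx,cy)=(1.0000,0.0000)
member 10 (5-6): L=2.6616, (cx,cy)=(0.4813,-0.8766)
solve A·x = −loads:
  F[0-1] = -3513.8961 N (compression)
  F[0-2] = +2483.8515 N (tension)
  F[1-2] = -207.1023 N (compression)
  F[1-3] = -1528.2154 N (compression)
  F[2-3] = +853.4085 N (tension)
  F[2-4] = +1061.1856 N (tension)
  F[3-4] = -641.2547 N (compression)
  F[3-5] = -812.9047 N (compression)
  F[4-5] = +728.6812 N (tension)
  F[4-6] = +377.4299 N (tension)
  F[5-6] = -784.1910 N (compression)
  Rx@0 = -825.7900 N
  Ry@0 = +3098.1120 N
  Ry@6 = +687.3880 N

-812.905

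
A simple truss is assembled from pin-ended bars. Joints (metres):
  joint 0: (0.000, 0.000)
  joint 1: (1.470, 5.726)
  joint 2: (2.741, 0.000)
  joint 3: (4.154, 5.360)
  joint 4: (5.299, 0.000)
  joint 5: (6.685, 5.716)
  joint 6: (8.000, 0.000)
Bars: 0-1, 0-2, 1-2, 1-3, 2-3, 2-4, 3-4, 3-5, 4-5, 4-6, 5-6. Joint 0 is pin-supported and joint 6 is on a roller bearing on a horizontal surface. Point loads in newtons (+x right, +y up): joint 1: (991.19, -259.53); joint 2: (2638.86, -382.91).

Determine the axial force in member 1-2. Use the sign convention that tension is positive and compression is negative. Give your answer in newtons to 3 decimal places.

-400.198

N=7 nodes, M=11 members, R=3 reactions → 2N=14, M+R=14
member 0 (0-1): L=5.9117, (cx,cy)=(0.2487,0.9686)
member 1 (0-2): L=2.7410, (cx,cy)=(1.0000,0.0000)
member 2 (1-2): L=5.8654, (cx,cy)=(0.2167,-0.9762)
member 3 (1-3): L=2.7088, (cx,cy)=(0.9908,-0.1351)
member 4 (2-3): L=5.5431, (cx,cy)=(0.2549,0.9670)
member 5 (2-4): L=2.5580, (cx,cy)=(1.0000,0.0000)
member 6 (3-4): L=5.4809, (cx,cy)=(0.2089,-0.9779)
member 7 (3-5): L=2.5559, (cx,cy)=(0.9903,0.1393)
member 8 (4-5): L=5.8816, (cx,cy)=(0.2356,0.9718)
member 9 (4-6): L=2.7010, (cx,cy)=(1.0000,0.0000)
member 10 (5-6): L=5.8653, (cx,cy)=(0.2242,-0.9745)
solve A·x = −loads:
  F[0-1] = +253.8610 N (tension)
  F[0-2] = +3566.9249 N (tension)
  F[1-2] = -400.1978 N (compression)
  F[1-3] = -849.1301 N (compression)
  F[2-3] = +800.0280 N (tension)
  F[2-4] = +637.4081 N (tension)
  F[3-4] = -970.8762 N (compression)
  F[3-5] = -438.8641 N (compression)
  F[4-5] = +976.9676 N (tension)
  F[4-6] = +204.3650 N (tension)
  F[5-6] = -911.5320 N (compression)
  Rx@0 = -3630.0500 N
  Ry@0 = -245.8874 N
  Ry@6 = +888.3274 N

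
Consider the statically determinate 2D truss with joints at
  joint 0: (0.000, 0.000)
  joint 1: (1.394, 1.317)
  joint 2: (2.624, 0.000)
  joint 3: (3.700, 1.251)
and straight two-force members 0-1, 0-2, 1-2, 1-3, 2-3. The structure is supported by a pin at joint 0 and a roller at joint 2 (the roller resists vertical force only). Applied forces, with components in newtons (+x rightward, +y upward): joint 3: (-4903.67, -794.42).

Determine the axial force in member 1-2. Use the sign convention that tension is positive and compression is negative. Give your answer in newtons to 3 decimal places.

N=4 nodes, M=5 members, R=3 reactions → 2N=8, M+R=8
member 0 (0-1): L=1.9177, (cx,cy)=(0.7269,0.6867)
member 1 (0-2): L=2.6240, (cx,cy)=(1.0000,0.0000)
member 2 (1-2): L=1.8021, (cx,cy)=(0.6826,-0.7308)
member 3 (1-3): L=2.3069, (cx,cy)=(0.9996,-0.0286)
member 4 (2-3): L=1.6501, (cx,cy)=(0.6521,0.7581)
solve A·x = −loads:
  F[0-1] = -2929.8735 N (compression)
  F[0-2] = -2773.9524 N (compression)
  F[1-2] = +2914.4360 N (tension)
  F[1-3] = -4120.6686 N (compression)
  F[2-3] = -1203.3469 N (compression)
  Rx@0 = +4903.6700 N
  Ry@0 = +2012.0790 N
  Ry@2 = -1217.6590 N

2914.436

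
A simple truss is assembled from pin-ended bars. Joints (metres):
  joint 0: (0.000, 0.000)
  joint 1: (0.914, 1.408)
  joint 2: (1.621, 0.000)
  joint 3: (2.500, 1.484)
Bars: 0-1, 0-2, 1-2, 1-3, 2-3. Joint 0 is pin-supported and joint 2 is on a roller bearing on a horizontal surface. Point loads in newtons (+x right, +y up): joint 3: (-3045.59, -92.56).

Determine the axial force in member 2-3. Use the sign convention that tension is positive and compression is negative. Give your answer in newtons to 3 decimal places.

N=4 nodes, M=5 members, R=3 reactions → 2N=8, M+R=8
member 0 (0-1): L=1.6786, (cx,cy)=(0.5445,0.8388)
member 1 (0-2): L=1.6210, (cx,cy)=(1.0000,0.0000)
member 2 (1-2): L=1.5755, (cx,cy)=(0.4487,-0.8937)
member 3 (1-3): L=1.5878, (cx,cy)=(0.9989,0.0479)
member 4 (2-3): L=1.7248, (cx,cy)=(0.5096,0.8604)
solve A·x = −loads:
  F[0-1] = -3264.3013 N (compression)
  F[0-2] = -1268.2246 N (compression)
  F[1-2] = +2898.7356 N (tension)
  F[1-3] = -3081.6652 N (compression)
  F[2-3] = +63.8567 N (tension)
  Rx@0 = +3045.5900 N
  Ry@0 = +2737.9983 N
  Ry@2 = -2645.4383 N

63.857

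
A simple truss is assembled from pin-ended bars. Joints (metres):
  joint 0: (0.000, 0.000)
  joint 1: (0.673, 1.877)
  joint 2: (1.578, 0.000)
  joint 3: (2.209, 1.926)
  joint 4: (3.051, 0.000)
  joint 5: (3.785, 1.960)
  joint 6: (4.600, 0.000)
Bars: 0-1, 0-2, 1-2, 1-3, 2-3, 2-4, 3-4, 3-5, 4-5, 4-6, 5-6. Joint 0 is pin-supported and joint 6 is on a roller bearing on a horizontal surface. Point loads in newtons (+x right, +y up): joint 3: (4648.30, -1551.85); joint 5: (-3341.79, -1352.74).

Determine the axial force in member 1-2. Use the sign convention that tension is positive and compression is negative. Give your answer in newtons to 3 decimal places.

566.325

N=7 nodes, M=11 members, R=3 reactions → 2N=14, M+R=14
member 0 (0-1): L=1.9940, (cx,cy)=(0.3375,0.9413)
member 1 (0-2): L=1.5780, (cx,cy)=(1.0000,0.0000)
member 2 (1-2): L=2.0838, (cx,cy)=(0.4343,-0.9008)
member 3 (1-3): L=1.5368, (cx,cy)=(0.9995,0.0319)
member 4 (2-3): L=2.0267, (cx,cy)=(0.3113,0.9503)
member 5 (2-4): L=1.4730, (cx,cy)=(1.0000,0.0000)
member 6 (3-4): L=2.1020, (cx,cy)=(0.4006,-0.9163)
member 7 (3-5): L=1.5764, (cx,cy)=(0.9998,0.0216)
member 8 (4-5): L=2.0929, (cx,cy)=(0.3507,0.9365)
member 9 (4-6): L=1.5490, (cx,cy)=(1.0000,0.0000)
member 10 (5-6): L=2.1227, (cx,cy)=(0.3839,-0.9234)
solve A·x = −loads:
  F[0-1] = -556.6271 N (compression)
  F[0-2] = +1494.3781 N (tension)
  F[1-2] = +566.3245 N (tension)
  F[1-3] = -434.0470 N (compression)
  F[2-3] = -536.8053 N (compression)
  F[2-4] = +1907.4647 N (tension)
  F[3-4] = -1233.7768 N (compression)
  F[3-5] = -4756.1480 N (compression)
  F[4-5] = +1207.1384 N (tension)
  F[4-6] = +989.9027 N (tension)
  F[5-6] = -2578.2325 N (compression)
  Rx@0 = -1306.5100 N
  Ry@0 = +523.9650 N
  Ry@6 = +2380.6250 N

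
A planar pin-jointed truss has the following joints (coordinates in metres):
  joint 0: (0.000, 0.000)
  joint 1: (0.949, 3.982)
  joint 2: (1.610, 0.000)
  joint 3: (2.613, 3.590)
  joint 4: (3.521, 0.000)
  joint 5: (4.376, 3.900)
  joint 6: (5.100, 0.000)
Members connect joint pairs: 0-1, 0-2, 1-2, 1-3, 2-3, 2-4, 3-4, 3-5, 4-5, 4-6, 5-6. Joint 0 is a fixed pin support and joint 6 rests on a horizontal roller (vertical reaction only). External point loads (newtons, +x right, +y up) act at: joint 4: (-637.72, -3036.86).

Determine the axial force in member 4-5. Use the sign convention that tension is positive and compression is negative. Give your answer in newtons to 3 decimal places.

2305.350

N=7 nodes, M=11 members, R=3 reactions → 2N=14, M+R=14
member 0 (0-1): L=4.0935, (cx,cy)=(0.2318,0.9728)
member 1 (0-2): L=1.6100, (cx,cy)=(1.0000,0.0000)
member 2 (1-2): L=4.0365, (cx,cy)=(0.1638,-0.9865)
member 3 (1-3): L=1.7095, (cx,cy)=(0.9734,-0.2293)
member 4 (2-3): L=3.7275, (cx,cy)=(0.2691,0.9631)
member 5 (2-4): L=1.9110, (cx,cy)=(1.0000,0.0000)
member 6 (3-4): L=3.7030, (cx,cy)=(0.2452,-0.9695)
member 7 (3-5): L=1.7900, (cx,cy)=(0.9849,0.1732)
member 8 (4-5): L=3.9926, (cx,cy)=(0.2141,0.9768)
member 9 (4-6): L=1.5790, (cx,cy)=(1.0000,0.0000)
member 10 (5-6): L=3.9666, (cx,cy)=(0.1825,-0.9832)
solve A·x = −loads:
  F[0-1] = -966.5685 N (compression)
  F[0-2] = -413.6407 N (compression)
  F[1-2] = +1047.5776 N (tension)
  F[1-3] = -406.4563 N (compression)
  F[2-3] = -1073.0119 N (compression)
  F[2-4] = +46.6354 N (tension)
  F[3-4] = +809.7088 N (tension)
  F[3-5] = -896.4438 N (compression)
  F[4-5] = +2305.3501 N (tension)
  F[4-6] = +389.2195 N (tension)
  F[5-6] = -2132.4459 N (compression)
  Rx@0 = +637.7200 N
  Ry@0 = +940.2357 N
  Ry@6 = +2096.6243 N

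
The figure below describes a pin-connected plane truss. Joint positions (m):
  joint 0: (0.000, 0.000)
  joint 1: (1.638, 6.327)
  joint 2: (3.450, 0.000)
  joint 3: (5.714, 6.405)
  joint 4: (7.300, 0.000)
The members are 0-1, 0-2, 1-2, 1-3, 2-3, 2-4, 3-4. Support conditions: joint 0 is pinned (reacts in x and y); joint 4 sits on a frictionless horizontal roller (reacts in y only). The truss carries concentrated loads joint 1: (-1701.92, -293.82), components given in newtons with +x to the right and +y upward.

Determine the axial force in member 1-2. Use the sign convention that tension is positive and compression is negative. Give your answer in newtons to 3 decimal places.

N=5 nodes, M=7 members, R=3 reactions → 2N=10, M+R=10
member 0 (0-1): L=6.5356, (cx,cy)=(0.2506,0.9681)
member 1 (0-2): L=3.4500, (cx,cy)=(1.0000,0.0000)
member 2 (1-2): L=6.5814, (cx,cy)=(0.2753,-0.9614)
member 3 (1-3): L=4.0767, (cx,cy)=(0.9998,0.0191)
member 4 (2-3): L=6.7934, (cx,cy)=(0.3333,0.9428)
member 5 (2-4): L=3.8500, (cx,cy)=(1.0000,0.0000)
member 6 (3-4): L=6.5984, (cx,cy)=(0.2404,-0.9707)
solve A·x = −loads:
  F[0-1] = -1759.1112 N (compression)
  F[0-2] = -1261.0382 N (compression)
  F[1-2] = +1482.7727 N (tension)
  F[1-3] = +852.9527 N (tension)
  F[2-3] = -1511.8974 N (compression)
  F[2-4] = -348.9316 N (compression)
  F[3-4] = +1451.7051 N (tension)
  Rx@0 = +1701.9200 N
  Ry@0 = +1702.9667 N
  Ry@4 = -1409.1467 N

1482.773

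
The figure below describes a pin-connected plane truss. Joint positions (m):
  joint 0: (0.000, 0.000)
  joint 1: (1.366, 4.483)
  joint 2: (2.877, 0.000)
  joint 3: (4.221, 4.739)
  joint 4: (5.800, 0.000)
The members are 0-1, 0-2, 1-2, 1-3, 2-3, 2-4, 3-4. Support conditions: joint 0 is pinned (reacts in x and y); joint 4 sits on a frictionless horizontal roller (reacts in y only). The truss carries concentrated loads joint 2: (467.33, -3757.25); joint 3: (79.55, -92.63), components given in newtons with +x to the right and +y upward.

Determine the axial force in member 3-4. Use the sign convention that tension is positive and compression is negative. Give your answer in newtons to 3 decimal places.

N=5 nodes, M=7 members, R=3 reactions → 2N=10, M+R=10
member 0 (0-1): L=4.6865, (cx,cy)=(0.2915,0.9566)
member 1 (0-2): L=2.8770, (cx,cy)=(1.0000,0.0000)
member 2 (1-2): L=4.7308, (cx,cy)=(0.3194,-0.9476)
member 3 (1-3): L=2.8665, (cx,cy)=(0.9960,0.0893)
member 4 (2-3): L=4.9259, (cx,cy)=(0.2728,0.9621)
member 5 (2-4): L=2.9230, (cx,cy)=(1.0000,0.0000)
member 6 (3-4): L=4.9951, (cx,cy)=(0.3161,-0.9487)
solve A·x = −loads:
  F[0-1] = -1937.8910 N (compression)
  F[0-2] = +1111.7283 N (tension)
  F[1-2] = +1846.9414 N (tension)
  F[1-3] = -1159.3882 N (compression)
  F[2-3] = +2086.2034 N (tension)
  F[2-4] = +665.0977 N (tension)
  F[3-4] = -2104.0230 N (compression)
  Rx@0 = -546.8800 N
  Ry@0 = +1853.7443 N
  Ry@4 = +1996.1357 N

-2104.023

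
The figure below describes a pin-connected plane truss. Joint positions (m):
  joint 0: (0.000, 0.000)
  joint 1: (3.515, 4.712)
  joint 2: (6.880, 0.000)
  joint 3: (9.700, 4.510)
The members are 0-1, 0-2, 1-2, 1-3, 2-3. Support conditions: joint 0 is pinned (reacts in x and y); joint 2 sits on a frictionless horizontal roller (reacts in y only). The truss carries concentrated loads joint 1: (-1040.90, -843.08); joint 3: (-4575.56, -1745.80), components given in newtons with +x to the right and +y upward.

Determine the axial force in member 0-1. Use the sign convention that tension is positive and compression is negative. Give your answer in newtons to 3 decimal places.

-4253.086

N=4 nodes, M=5 members, R=3 reactions → 2N=8, M+R=8
member 0 (0-1): L=5.8786, (cx,cy)=(0.5979,0.8015)
member 1 (0-2): L=6.8800, (cx,cy)=(1.0000,0.0000)
member 2 (1-2): L=5.7902, (cx,cy)=(0.5812,-0.8138)
member 3 (1-3): L=6.1883, (cx,cy)=(0.9995,-0.0326)
member 4 (2-3): L=5.3191, (cx,cy)=(0.5302,0.8479)
solve A·x = −loads:
  F[0-1] = -4253.0864 N (compression)
  F[0-2] = -3073.4143 N (compression)
  F[1-2] = +3290.1332 N (tension)
  F[1-3] = -3416.0484 N (compression)
  F[2-3] = -2190.4984 N (compression)
  Rx@0 = +5616.4600 N
  Ry@0 = +3409.0559 N
  Ry@2 = -820.1759 N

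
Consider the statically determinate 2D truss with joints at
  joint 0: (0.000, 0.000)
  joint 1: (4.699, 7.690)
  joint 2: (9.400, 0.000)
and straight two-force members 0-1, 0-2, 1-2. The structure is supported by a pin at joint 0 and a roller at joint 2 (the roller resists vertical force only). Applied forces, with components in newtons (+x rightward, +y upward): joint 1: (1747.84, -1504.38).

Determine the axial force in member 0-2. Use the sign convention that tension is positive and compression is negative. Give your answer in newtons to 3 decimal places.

1333.832

N=3 nodes, M=3 members, R=3 reactions → 2N=6, M+R=6
member 0 (0-1): L=9.0120, (cx,cy)=(0.5214,0.8533)
member 1 (0-2): L=9.4000, (cx,cy)=(1.0000,0.0000)
member 2 (1-2): L=9.0131, (cx,cy)=(0.5216,-0.8532)
solve A·x = −loads:
  F[0-1] = +794.0101 N (tension)
  F[0-2] = +1333.8319 N (tension)
  F[1-2] = -2557.3124 N (compression)
  Rx@0 = -1747.8400 N
  Ry@0 = -677.5318 N
  Ry@2 = +2181.9118 N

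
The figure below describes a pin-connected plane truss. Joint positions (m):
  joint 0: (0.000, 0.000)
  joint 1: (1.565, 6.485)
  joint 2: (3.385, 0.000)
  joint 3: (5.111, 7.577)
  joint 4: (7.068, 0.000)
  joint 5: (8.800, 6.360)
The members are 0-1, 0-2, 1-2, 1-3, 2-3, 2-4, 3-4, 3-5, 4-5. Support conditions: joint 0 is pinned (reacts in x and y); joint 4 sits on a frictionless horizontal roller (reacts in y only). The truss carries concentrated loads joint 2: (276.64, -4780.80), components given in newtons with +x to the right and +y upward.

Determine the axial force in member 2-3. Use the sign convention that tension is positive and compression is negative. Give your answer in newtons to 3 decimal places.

2726.297

N=6 nodes, M=9 members, R=3 reactions → 2N=12, M+R=12
member 0 (0-1): L=6.6712, (cx,cy)=(0.2346,0.9721)
member 1 (0-2): L=3.3850, (cx,cy)=(1.0000,0.0000)
member 2 (1-2): L=6.7355, (cx,cy)=(0.2702,-0.9628)
member 3 (1-3): L=3.7103, (cx,cy)=(0.9557,0.2943)
member 4 (2-3): L=7.7711, (cx,cy)=(0.2221,0.9750)
member 5 (2-4): L=3.6830, (cx,cy)=(1.0000,0.0000)
member 6 (3-4): L=7.8256, (cx,cy)=(0.2501,-0.9682)
member 7 (3-5): L=3.8846, (cx,cy)=(0.9497,-0.3133)
member 8 (4-5): L=6.5916, (cx,cy)=(0.2628,0.9649)
solve A·x = −loads:
  F[0-1] = -2562.6984 N (compression)
  F[0-2] = +877.8277 N (tension)
  F[1-2] = +2204.6053 N (tension)
  F[1-3] = -1252.3581 N (compression)
  F[2-3] = +2726.2971 N (tension)
  F[2-4] = +591.3659 N (tension)
  F[3-4] = -2364.7529 N (compression)
  F[3-5] = -0.0000 N (tension)
  F[4-5] = +0.0000 N (tension)
  Rx@0 = -276.6400 N
  Ry@0 = +2491.1837 N
  Ry@4 = +2289.6163 N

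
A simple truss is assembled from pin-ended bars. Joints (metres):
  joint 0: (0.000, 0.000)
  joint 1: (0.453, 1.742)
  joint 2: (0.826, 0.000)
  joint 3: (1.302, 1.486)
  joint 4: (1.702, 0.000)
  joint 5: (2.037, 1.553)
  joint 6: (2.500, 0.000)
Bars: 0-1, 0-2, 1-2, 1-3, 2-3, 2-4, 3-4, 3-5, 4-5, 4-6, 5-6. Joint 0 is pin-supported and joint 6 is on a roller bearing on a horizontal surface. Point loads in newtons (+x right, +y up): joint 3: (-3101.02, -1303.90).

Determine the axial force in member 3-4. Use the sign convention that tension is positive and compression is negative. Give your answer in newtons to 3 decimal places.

1263.218

N=7 nodes, M=11 members, R=3 reactions → 2N=14, M+R=14
member 0 (0-1): L=1.7999, (cx,cy)=(0.2517,0.9678)
member 1 (0-2): L=0.8260, (cx,cy)=(1.0000,0.0000)
member 2 (1-2): L=1.7815, (cx,cy)=(0.2094,-0.9778)
member 3 (1-3): L=0.8868, (cx,cy)=(0.9574,-0.2887)
member 4 (2-3): L=1.5604, (cx,cy)=(0.3051,0.9523)
member 5 (2-4): L=0.8760, (cx,cy)=(1.0000,0.0000)
member 6 (3-4): L=1.5389, (cx,cy)=(0.2599,-0.9656)
member 7 (3-5): L=0.7380, (cx,cy)=(0.9959,0.0908)
member 8 (4-5): L=1.5887, (cx,cy)=(0.2109,0.9775)
member 9 (4-6): L=0.7980, (cx,cy)=(1.0000,0.0000)
member 10 (5-6): L=1.6205, (cx,cy)=(0.2857,-0.9583)
solve A·x = −loads:
  F[0-1] = -2550.1605 N (compression)
  F[0-2] = -2459.2071 N (compression)
  F[1-2] = +2909.8023 N (tension)
  F[1-3] = -1306.6914 N (compression)
  F[2-3] = -2987.7174 N (compression)
  F[2-4] = -938.5477 N (compression)
  F[3-4] = +1263.2181 N (tension)
  F[3-5] = +612.7334 N (tension)
  F[4-5] = -1247.8560 N (compression)
  F[4-6] = -347.0786 N (compression)
  F[5-6] = +1214.8117 N (tension)
  Rx@0 = +3101.0200 N
  Ry@0 = +2468.0752 N
  Ry@6 = -1164.1752 N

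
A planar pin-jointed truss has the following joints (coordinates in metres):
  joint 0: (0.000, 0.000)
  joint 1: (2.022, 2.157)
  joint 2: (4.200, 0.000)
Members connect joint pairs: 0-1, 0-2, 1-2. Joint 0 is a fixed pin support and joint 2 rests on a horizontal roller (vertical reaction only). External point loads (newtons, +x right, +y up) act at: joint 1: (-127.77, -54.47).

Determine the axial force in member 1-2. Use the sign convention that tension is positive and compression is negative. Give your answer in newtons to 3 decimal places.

N=3 nodes, M=3 members, R=3 reactions → 2N=6, M+R=6
member 0 (0-1): L=2.9565, (cx,cy)=(0.6839,0.7296)
member 1 (0-2): L=4.2000, (cx,cy)=(1.0000,0.0000)
member 2 (1-2): L=3.0653, (cx,cy)=(0.7105,-0.7037)
solve A·x = −loads:
  F[0-1] = -128.6590 N (compression)
  F[0-2] = -39.7792 N (compression)
  F[1-2] = +55.9857 N (tension)
  Rx@0 = +127.7700 N
  Ry@0 = +93.8656 N
  Ry@2 = -39.3956 N

55.986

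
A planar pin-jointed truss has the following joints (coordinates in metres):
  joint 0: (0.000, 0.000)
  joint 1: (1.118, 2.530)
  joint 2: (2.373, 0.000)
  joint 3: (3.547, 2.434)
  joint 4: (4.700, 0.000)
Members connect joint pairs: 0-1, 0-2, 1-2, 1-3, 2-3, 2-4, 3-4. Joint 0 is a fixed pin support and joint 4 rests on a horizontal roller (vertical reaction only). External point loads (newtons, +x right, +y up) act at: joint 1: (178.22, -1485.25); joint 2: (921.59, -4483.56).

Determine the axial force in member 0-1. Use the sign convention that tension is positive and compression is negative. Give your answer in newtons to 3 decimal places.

N=5 nodes, M=7 members, R=3 reactions → 2N=10, M+R=10
member 0 (0-1): L=2.7660, (cx,cy)=(0.4042,0.9147)
member 1 (0-2): L=2.3730, (cx,cy)=(1.0000,0.0000)
member 2 (1-2): L=2.8242, (cx,cy)=(0.4444,-0.8958)
member 3 (1-3): L=2.4309, (cx,cy)=(0.9992,-0.0395)
member 4 (2-3): L=2.7023, (cx,cy)=(0.4344,0.9007)
member 5 (2-4): L=2.3270, (cx,cy)=(1.0000,0.0000)
member 6 (3-4): L=2.6933, (cx,cy)=(0.4281,-0.9037)
solve A·x = −loads:
  F[0-1] = -3559.5778 N (compression)
  F[0-2] = +2538.5628 N (tension)
  F[1-2] = +2088.7629 N (tension)
  F[1-3] = -2547.1615 N (compression)
  F[2-3] = +2900.3669 N (tension)
  F[2-4] = +1285.1432 N (tension)
  F[3-4] = -3001.9534 N (compression)
  Rx@0 = -1099.8100 N
  Ry@0 = +3255.8538 N
  Ry@4 = +2712.9562 N

-3559.578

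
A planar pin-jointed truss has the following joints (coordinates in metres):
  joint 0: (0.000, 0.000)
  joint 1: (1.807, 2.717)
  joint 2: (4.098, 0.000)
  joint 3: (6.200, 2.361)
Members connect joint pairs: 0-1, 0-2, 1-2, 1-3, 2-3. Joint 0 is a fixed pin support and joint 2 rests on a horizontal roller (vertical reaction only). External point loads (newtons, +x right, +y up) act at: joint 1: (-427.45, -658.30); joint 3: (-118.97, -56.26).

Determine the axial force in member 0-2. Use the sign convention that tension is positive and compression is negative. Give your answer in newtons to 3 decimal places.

N=4 nodes, M=5 members, R=3 reactions → 2N=8, M+R=8
member 0 (0-1): L=3.2630, (cx,cy)=(0.5538,0.8327)
member 1 (0-2): L=4.0980, (cx,cy)=(1.0000,0.0000)
member 2 (1-2): L=3.5540, (cx,cy)=(0.6446,-0.7645)
member 3 (1-3): L=4.4074, (cx,cy)=(0.9967,-0.0808)
member 4 (2-3): L=3.1611, (cx,cy)=(0.6650,0.7469)
solve A·x = −loads:
  F[0-1] = -830.0022 N (compression)
  F[0-2] = -86.7810 N (compression)
  F[1-2] = +49.7300 N (tension)
  F[1-3] = -64.4570 N (compression)
  F[2-3] = -82.2970 N (compression)
  Rx@0 = +546.4200 N
  Ry@0 = +691.1119 N
  Ry@2 = +23.4481 N

-86.781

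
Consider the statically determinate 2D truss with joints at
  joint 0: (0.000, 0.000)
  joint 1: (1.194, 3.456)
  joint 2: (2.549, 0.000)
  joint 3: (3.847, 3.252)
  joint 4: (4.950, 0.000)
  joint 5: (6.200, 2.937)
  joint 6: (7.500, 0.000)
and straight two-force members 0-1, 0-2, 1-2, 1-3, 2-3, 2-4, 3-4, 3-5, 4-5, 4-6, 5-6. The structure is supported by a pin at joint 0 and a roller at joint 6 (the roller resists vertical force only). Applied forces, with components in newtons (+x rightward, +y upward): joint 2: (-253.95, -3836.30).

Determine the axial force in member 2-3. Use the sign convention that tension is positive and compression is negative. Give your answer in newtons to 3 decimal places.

N=7 nodes, M=11 members, R=3 reactions → 2N=14, M+R=14
member 0 (0-1): L=3.6564, (cx,cy)=(0.3265,0.9452)
member 1 (0-2): L=2.5490, (cx,cy)=(1.0000,0.0000)
member 2 (1-2): L=3.7121, (cx,cy)=(0.3650,-0.9310)
member 3 (1-3): L=2.6608, (cx,cy)=(0.9971,-0.0767)
member 4 (2-3): L=3.5015, (cx,cy)=(0.3707,0.9288)
member 5 (2-4): L=2.4010, (cx,cy)=(1.0000,0.0000)
member 6 (3-4): L=3.4340, (cx,cy)=(0.3212,-0.9470)
member 7 (3-5): L=2.3740, (cx,cy)=(0.9912,-0.1327)
member 8 (4-5): L=3.1919, (cx,cy)=(0.3916,0.9201)
member 9 (4-6): L=2.5500, (cx,cy)=(1.0000,0.0000)
member 10 (5-6): L=3.2118, (cx,cy)=(0.4048,-0.9144)
solve A·x = −loads:
  F[0-1] = -2679.3487 N (compression)
  F[0-2] = +620.9830 N (tension)
  F[1-2] = +2879.2265 N (tension)
  F[1-3] = -1931.5903 N (compression)
  F[2-3] = +1244.4006 N (tension)
  F[2-4] = +1464.6042 N (tension)
  F[3-4] = -1225.3859 N (compression)
  F[3-5] = -1080.5609 N (compression)
  F[4-5] = +1261.1830 N (tension)
  F[4-6] = +577.1126 N (tension)
  F[5-6] = -1425.8446 N (compression)
  Rx@0 = +253.9500 N
  Ry@0 = +2532.4695 N
  Ry@6 = +1303.8305 N

1244.401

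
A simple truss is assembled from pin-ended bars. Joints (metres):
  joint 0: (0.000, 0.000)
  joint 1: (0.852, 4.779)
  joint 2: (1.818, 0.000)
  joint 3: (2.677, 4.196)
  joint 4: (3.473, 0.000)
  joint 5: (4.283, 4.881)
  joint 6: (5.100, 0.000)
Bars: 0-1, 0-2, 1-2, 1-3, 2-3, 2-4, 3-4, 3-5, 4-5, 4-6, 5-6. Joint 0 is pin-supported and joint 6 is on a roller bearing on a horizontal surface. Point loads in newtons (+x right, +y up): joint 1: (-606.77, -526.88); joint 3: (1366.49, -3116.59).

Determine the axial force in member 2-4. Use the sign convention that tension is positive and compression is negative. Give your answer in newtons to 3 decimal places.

1316.376

N=7 nodes, M=11 members, R=3 reactions → 2N=14, M+R=14
member 0 (0-1): L=4.8544, (cx,cy)=(0.1755,0.9845)
member 1 (0-2): L=1.8180, (cx,cy)=(1.0000,0.0000)
member 2 (1-2): L=4.8757, (cx,cy)=(0.1981,-0.9802)
member 3 (1-3): L=1.9159, (cx,cy)=(0.9526,-0.3043)
member 4 (2-3): L=4.2830, (cx,cy)=(0.2006,0.9797)
member 5 (2-4): L=1.6550, (cx,cy)=(1.0000,0.0000)
member 6 (3-4): L=4.2708, (cx,cy)=(0.1864,-0.9825)
member 7 (3-5): L=1.7460, (cx,cy)=(0.9198,0.3923)
member 8 (4-5): L=4.9478, (cx,cy)=(0.1637,0.9865)
member 9 (4-6): L=1.6270, (cx,cy)=(1.0000,0.0000)
member 10 (5-6): L=4.9489, (cx,cy)=(0.1651,-0.9863)
solve A·x = −loads:
  F[0-1] = -1385.3567 N (compression)
  F[0-2] = +1002.8675 N (tension)
  F[1-2] = +786.1540 N (tension)
  F[1-3] = +218.2125 N (tension)
  F[2-3] = -786.5510 N (compression)
  F[2-4] = +1316.3761 N (tension)
  F[3-4] = -2675.2885 N (compression)
  F[3-5] = -889.0329 N (compression)
  F[4-5] = +2664.3577 N (tension)
  F[4-6] = +381.5710 N (tension)
  F[5-6] = -2311.3317 N (compression)
  Rx@0 = -759.7200 N
  Ry@0 = +1363.8521 N
  Ry@6 = +2279.6179 N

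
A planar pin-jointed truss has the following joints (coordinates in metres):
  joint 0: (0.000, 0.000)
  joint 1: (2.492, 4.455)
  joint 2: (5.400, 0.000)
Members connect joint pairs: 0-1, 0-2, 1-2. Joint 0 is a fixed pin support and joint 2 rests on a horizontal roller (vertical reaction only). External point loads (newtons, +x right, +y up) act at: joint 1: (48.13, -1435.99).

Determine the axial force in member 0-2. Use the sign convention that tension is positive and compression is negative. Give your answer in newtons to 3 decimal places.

458.485

N=3 nodes, M=3 members, R=3 reactions → 2N=6, M+R=6
member 0 (0-1): L=5.1046, (cx,cy)=(0.4882,0.8727)
member 1 (0-2): L=5.4000, (cx,cy)=(1.0000,0.0000)
member 2 (1-2): L=5.3201, (cx,cy)=(0.5466,-0.8374)
solve A·x = −loads:
  F[0-1] = -840.5713 N (compression)
  F[0-2] = +458.4849 N (tension)
  F[1-2] = -838.7849 N (compression)
  Rx@0 = -48.1300 N
  Ry@0 = +733.6000 N
  Ry@2 = +702.3900 N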